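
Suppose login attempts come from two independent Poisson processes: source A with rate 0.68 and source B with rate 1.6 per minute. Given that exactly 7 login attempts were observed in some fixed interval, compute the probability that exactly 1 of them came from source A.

0.2493

Given the total, each event is independently from source A with probability p = λ_A/(λ_A+λ_B) = 0.68/2.28 ≈ 0.2982.
So K ~ Binomial(7, 0.68/2.28): P(K = 1) = C(7,1) · (0.68/2.28)^1 · (1.6/2.28)^6 ≈ 0.2493.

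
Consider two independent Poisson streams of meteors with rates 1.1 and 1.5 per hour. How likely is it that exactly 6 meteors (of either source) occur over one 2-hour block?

Independent Poisson processes superpose: combined rate λ = 1.1 + 1.5 = 2.6 per hour.
Over the interval, μ = 2.6 × 2 = 5.2 (a 2-hour block = 2 hours).
P(N = 6) = e^(−5.2) · 5.2^6/6! ≈ 0.1515.

0.1515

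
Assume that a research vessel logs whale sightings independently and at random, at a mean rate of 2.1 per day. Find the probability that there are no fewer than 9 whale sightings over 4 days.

0.4631

Over the interval, μ = 2.1 × 4 = 8.4 (4 days).
P(N ≥ 9) = 1 − P(N ≤ 8) = 1 − Σ_{j=0}^{8} e^(−μ) μ^j/j! ≈ 0.4631.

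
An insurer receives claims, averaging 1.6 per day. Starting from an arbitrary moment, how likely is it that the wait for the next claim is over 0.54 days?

The wait for the next event is exponential with rate λ = 1.6 per day.
P(T > 0.54) = e^(−λt) = e^(−1.6 × 0.54) = e^(−0.864) ≈ 0.4215.

0.4215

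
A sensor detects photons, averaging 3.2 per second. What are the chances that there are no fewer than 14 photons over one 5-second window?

0.7255

Over the interval, μ = 3.2 × 5 = 16 (a 5-second window = 5 seconds).
P(N ≥ 14) = 1 − P(N ≤ 13) = 1 − Σ_{j=0}^{13} e^(−μ) μ^j/j! ≈ 0.7255.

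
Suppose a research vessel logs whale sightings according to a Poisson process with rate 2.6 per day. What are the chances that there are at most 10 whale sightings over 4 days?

0.5331

Over the interval, μ = 2.6 × 4 = 10.4 (4 days).
P(N ≤ 10) = Σ_{j=0}^{10} e^(−μ) μ^j/j! ≈ 0.5331.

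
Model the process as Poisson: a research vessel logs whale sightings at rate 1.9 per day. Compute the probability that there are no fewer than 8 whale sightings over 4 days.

Over the interval, μ = 1.9 × 4 = 7.6 (4 days).
P(N ≥ 8) = 1 − P(N ≤ 7) = 1 − Σ_{j=0}^{7} e^(−μ) μ^j/j! ≈ 0.4900.

0.4900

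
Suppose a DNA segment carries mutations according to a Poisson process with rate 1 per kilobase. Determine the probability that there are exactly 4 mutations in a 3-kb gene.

Over the interval, μ = 1 × 3 = 3 (a 3-kb gene = 3 kilobases).
P(N = 4) = e^(−μ) μ^4/4! = e^(−3) · 3^4/24 ≈ 0.1680.

0.1680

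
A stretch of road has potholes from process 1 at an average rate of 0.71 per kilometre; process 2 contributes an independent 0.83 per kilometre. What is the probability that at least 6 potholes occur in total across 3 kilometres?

0.3177

Independent Poisson processes superpose: combined rate λ = 0.71 + 0.83 = 1.54 per kilometre.
Over the interval, μ = 1.54 × 3 = 4.62 (3 kilometres).
P(N ≥ 6) = 1 − P(N ≤ 5) ≈ 0.3177.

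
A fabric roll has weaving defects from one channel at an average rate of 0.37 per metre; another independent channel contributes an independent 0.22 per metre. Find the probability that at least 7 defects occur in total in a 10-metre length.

0.3776

Independent Poisson processes superpose: combined rate λ = 0.37 + 0.22 = 0.59 per metre.
Over the interval, μ = 0.59 × 10 = 5.9 (a 10-metre length = 10 metres).
P(N ≥ 7) = 1 − P(N ≤ 6) ≈ 0.3776.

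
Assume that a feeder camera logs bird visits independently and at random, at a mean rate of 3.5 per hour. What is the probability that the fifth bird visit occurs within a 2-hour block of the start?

0.8270

Over the interval, μ = 3.5 × 2 = 7 (a 2-hour block = 2 hours).
The fifth arrival falls in the interval iff at least 5 events occur there: P(S_5 ≤ t) = P(N ≥ 5) = 1 − P(N ≤ 4) ≈ 0.8270.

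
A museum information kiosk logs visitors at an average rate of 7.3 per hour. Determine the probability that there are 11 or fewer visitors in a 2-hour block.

0.2127

Over the interval, μ = 7.3 × 2 = 14.6 (a 2-hour block = 2 hours).
P(N ≤ 11) = Σ_{j=0}^{11} e^(−μ) μ^j/j! ≈ 0.2127.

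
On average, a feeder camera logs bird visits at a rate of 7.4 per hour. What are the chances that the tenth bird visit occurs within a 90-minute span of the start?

0.6702

Over the interval, μ = 7.4 × 1.5 = 11.1 (a 90-minute span = 1.5 hours).
The tenth arrival falls in the interval iff at least 10 events occur there: P(S_10 ≤ t) = P(N ≥ 10) = 1 − P(N ≤ 9) ≈ 0.6702.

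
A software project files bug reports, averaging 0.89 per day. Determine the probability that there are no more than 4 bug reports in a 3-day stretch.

Over the interval, μ = 0.89 × 3 = 2.67 (a 3-day stretch = 3 days).
P(N ≤ 4) = Σ_{j=0}^{4} e^(−μ) μ^j/j! ≈ 0.8673.

0.8673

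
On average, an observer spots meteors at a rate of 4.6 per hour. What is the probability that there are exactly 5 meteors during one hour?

0.1725

With mean μ = 4.6 per hour,
P(N = 5) = e^(−μ) μ^5/5! = e^(−4.6) · 4.6^5/120 ≈ 0.1725.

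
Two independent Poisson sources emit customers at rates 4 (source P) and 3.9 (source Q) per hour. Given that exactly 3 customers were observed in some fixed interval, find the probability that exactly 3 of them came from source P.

Given the total, each event is independently from source P with probability p = λ_P/(λ_P+λ_Q) = 4/7.9 ≈ 0.5063.
So K ~ Binomial(3, 4/7.9): P(K = 3) = C(3,3) · (4/7.9)^3 · (3.9/7.9)^0 ≈ 0.1298.

0.1298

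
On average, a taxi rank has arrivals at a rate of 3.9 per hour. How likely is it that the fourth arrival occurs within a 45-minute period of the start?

Over the interval, μ = 3.9 × 0.75 = 2.925 (a 45-minute period = 0.75 hours).
The fourth arrival falls in the interval iff at least 4 events occur there: P(S_4 ≤ t) = P(N ≥ 4) = 1 − P(N ≤ 3) ≈ 0.3360.

0.3360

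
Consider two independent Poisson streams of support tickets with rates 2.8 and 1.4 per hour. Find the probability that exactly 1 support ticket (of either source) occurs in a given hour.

0.0630

Independent Poisson processes superpose: combined rate λ = 2.8 + 1.4 = 4.2 per hour.
So μ = 4.2.
P(N = 1) = e^(−4.2) · 4.2^1/1! ≈ 0.0630.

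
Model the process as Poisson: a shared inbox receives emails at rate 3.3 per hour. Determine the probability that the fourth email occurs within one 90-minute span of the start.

Over the interval, μ = 3.3 × 1.5 = 4.95 (a 90-minute span = 1.5 hours).
The fourth arrival falls in the interval iff at least 4 events occur there: P(S_4 ≤ t) = P(N ≥ 4) = 1 − P(N ≤ 3) ≈ 0.7279.

0.7279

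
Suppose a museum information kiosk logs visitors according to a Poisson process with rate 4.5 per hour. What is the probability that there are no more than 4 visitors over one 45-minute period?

Over the interval, μ = 4.5 × 0.75 = 3.375 (a 45-minute period = 0.75 hours).
P(N ≤ 4) = Σ_{j=0}^{4} e^(−μ) μ^j/j! ≈ 0.7488.

0.7488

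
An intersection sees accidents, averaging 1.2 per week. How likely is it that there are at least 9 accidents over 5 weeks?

0.1528

Over the interval, μ = 1.2 × 5 = 6 (5 weeks).
P(N ≥ 9) = 1 − P(N ≤ 8) = 1 − Σ_{j=0}^{8} e^(−μ) μ^j/j! ≈ 0.1528.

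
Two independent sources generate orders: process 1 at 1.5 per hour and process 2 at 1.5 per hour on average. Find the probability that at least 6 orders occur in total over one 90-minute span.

Independent Poisson processes superpose: combined rate λ = 1.5 + 1.5 = 3 per hour.
Over the interval, μ = 3 × 1.5 = 4.5 (a 90-minute span = 1.5 hours).
P(N ≥ 6) = 1 − P(N ≤ 5) ≈ 0.2971.

0.2971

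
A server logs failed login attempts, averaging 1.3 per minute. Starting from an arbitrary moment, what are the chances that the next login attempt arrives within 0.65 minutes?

0.5704

Inter-arrival times are exponential with rate λ = 1.3 per minute.
P(T ≤ 0.65) = 1 − e^(−λt) = 1 − e^(−1.3 × 0.65) = 1 − e^(−0.845) ≈ 0.5704.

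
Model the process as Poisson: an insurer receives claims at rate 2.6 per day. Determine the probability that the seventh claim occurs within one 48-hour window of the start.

0.2676

Over the interval, μ = 2.6 × 2 = 5.2 (a 48-hour window = 2 days).
The seventh arrival falls in the interval iff at least 7 events occur there: P(S_7 ≤ t) = P(N ≥ 7) = 1 − P(N ≤ 6) ≈ 0.2676.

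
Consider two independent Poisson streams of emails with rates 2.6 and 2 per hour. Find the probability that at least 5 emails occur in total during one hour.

0.4868

Independent Poisson processes superpose: combined rate λ = 2.6 + 2 = 4.6 per hour.
So μ = 4.6.
P(N ≥ 5) = 1 − P(N ≤ 4) ≈ 0.4868.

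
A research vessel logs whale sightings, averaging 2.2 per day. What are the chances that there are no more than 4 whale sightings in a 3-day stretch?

Over the interval, μ = 2.2 × 3 = 6.6 (a 3-day stretch = 3 days).
P(N ≤ 4) = Σ_{j=0}^{4} e^(−μ) μ^j/j! ≈ 0.2127.

0.2127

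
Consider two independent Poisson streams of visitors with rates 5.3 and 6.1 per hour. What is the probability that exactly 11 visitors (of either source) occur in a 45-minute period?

Independent Poisson processes superpose: combined rate λ = 5.3 + 6.1 = 11.4 per hour.
Over the interval, μ = 11.4 × 0.75 = 8.55 (a 45-minute period = 0.75 hours).
P(N = 11) = e^(−8.55) · 8.55^11/11! ≈ 0.0865.

0.0865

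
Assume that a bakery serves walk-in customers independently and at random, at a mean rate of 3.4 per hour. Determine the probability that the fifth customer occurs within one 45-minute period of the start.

0.1156

Over the interval, μ = 3.4 × 0.75 = 2.55 (a 45-minute period = 0.75 hours).
The fifth arrival falls in the interval iff at least 5 events occur there: P(S_5 ≤ t) = P(N ≥ 5) = 1 − P(N ≤ 4) ≈ 0.1156.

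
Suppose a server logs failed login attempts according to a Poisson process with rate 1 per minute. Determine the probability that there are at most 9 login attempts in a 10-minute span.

Over the interval, μ = 1 × 10 = 10 (a 10-minute span = 10 minutes).
P(N ≤ 9) = Σ_{j=0}^{9} e^(−μ) μ^j/j! ≈ 0.4579.

0.4579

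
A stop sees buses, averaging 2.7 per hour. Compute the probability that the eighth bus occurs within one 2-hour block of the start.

Over the interval, μ = 2.7 × 2 = 5.4 (a 2-hour block = 2 hours).
The eighth arrival falls in the interval iff at least 8 events occur there: P(S_8 ≤ t) = P(N ≥ 8) = 1 − P(N ≤ 7) ≈ 0.1783.

0.1783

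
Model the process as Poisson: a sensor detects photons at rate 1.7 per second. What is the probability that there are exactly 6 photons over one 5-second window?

0.1066

Over the interval, μ = 1.7 × 5 = 8.5 (a 5-second window = 5 seconds).
P(N = 6) = e^(−μ) μ^6/6! = e^(−8.5) · 8.5^6/720 ≈ 0.1066.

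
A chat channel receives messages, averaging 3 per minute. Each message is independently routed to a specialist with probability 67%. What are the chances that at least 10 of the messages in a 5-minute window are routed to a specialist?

Thinning: the messages that are routed to a specialist themselves form a Poisson process with rate 0.67 × 3 = 2.01 per minute.
Over the interval, μ = 2.01 × 5 = 10.05 (a 5-minute window = 5 minutes).
P(N ≥ 10) = 1 − P(N ≤ 9) ≈ 0.5483.

0.5483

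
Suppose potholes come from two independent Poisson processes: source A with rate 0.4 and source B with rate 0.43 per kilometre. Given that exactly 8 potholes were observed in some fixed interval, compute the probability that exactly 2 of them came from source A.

Given the total, each event is independently from source A with probability p = λ_A/(λ_A+λ_B) = 0.4/0.83 ≈ 0.4819.
So K ~ Binomial(8, 0.4/0.83): P(K = 2) = C(8,2) · (0.4/0.83)^2 · (0.43/0.83)^6 ≈ 0.1257.

0.1257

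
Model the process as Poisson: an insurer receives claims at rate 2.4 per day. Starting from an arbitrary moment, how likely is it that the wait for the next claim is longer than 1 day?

The wait for the next event is exponential with rate λ = 2.4 per day.
P(T > 1) = e^(−λt) = e^(−2.4 × 1) = e^(−2.4) ≈ 0.0907.

0.0907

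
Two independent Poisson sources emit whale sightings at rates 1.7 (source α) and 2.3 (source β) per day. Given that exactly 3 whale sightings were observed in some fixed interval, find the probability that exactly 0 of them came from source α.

Given the total, each event is independently from source α with probability p = λ_α/(λ_α+λ_β) = 1.7/4 = 0.4250.
So K ~ Binomial(3, 1.7/4): P(K = 0) = C(3,0) · (1.7/4)^0 · (2.3/4)^3 ≈ 0.1901.

0.1901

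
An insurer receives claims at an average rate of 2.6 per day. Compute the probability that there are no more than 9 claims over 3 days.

0.7411

Over the interval, μ = 2.6 × 3 = 7.8 (3 days).
P(N ≤ 9) = Σ_{j=0}^{9} e^(−μ) μ^j/j! ≈ 0.7411.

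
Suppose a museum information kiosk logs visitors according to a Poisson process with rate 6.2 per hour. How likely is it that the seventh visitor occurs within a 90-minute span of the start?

0.8192

Over the interval, μ = 6.2 × 1.5 = 9.3 (a 90-minute span = 1.5 hours).
The seventh arrival falls in the interval iff at least 7 events occur there: P(S_7 ≤ t) = P(N ≥ 7) = 1 − P(N ≤ 6) ≈ 0.8192.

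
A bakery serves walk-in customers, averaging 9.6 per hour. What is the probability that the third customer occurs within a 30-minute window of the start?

0.8575

Over the interval, μ = 9.6 × 0.5 = 4.8 (a 30-minute window = 0.5 hours).
The third arrival falls in the interval iff at least 3 events occur there: P(S_3 ≤ t) = P(N ≥ 3) = 1 − P(N ≤ 2) ≈ 0.8575.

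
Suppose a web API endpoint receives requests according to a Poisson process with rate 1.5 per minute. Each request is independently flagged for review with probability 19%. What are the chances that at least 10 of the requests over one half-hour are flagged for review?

Thinning: the requests that are flagged for review themselves form a Poisson process with rate 0.19 × 1.5 = 0.285 per minute.
Over the interval, μ = 0.285 × 30 = 8.55 (a half-hour = 30 minutes).
P(N ≥ 10) = 1 − P(N ≤ 9) ≈ 0.3535.

0.3535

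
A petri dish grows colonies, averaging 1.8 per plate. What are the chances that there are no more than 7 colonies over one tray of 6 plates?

0.1566

Over the interval, μ = 1.8 × 6 = 10.8 (a tray of 6 plates = 6 plates).
P(N ≤ 7) = Σ_{j=0}^{7} e^(−μ) μ^j/j! ≈ 0.1566.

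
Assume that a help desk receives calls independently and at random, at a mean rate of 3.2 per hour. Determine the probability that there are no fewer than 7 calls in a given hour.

With mean μ = 3.2 per hour,
P(N ≥ 7) = 1 − P(N ≤ 6) = 1 − Σ_{j=0}^{6} e^(−μ) μ^j/j! ≈ 0.0446.

0.0446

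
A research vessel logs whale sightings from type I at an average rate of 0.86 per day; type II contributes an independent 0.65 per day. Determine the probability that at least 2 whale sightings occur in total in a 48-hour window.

Independent Poisson processes superpose: combined rate λ = 0.86 + 0.65 = 1.51 per day.
Over the interval, μ = 1.51 × 2 = 3.02 (a 48-hour window = 2 days).
P(N ≥ 2) = 1 − P(N ≤ 1) ≈ 0.8038.

0.8038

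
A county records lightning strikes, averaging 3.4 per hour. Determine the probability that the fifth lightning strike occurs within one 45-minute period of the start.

Over the interval, μ = 3.4 × 0.75 = 2.55 (a 45-minute period = 0.75 hours).
The fifth arrival falls in the interval iff at least 5 events occur there: P(S_5 ≤ t) = P(N ≥ 5) = 1 − P(N ≤ 4) ≈ 0.1156.

0.1156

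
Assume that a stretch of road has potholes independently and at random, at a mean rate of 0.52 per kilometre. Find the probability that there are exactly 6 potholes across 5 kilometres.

0.0319

Over the interval, μ = 0.52 × 5 = 2.6 (5 kilometres).
P(N = 6) = e^(−μ) μ^6/6! = e^(−2.6) · 2.6^6/720 ≈ 0.0319.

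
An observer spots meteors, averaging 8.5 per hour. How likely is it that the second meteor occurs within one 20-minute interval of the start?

0.7745

Over the interval, μ = 8.5 × 1/3 ≈ 2.83333 (a 20-minute interval = 1/3 hours).
The second arrival falls in the interval iff at least 2 events occur there: P(S_2 ≤ t) = P(N ≥ 2) = 1 − P(N ≤ 1) ≈ 0.7745.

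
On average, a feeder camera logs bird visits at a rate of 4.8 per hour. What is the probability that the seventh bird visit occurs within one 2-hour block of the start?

0.8426

Over the interval, μ = 4.8 × 2 = 9.6 (a 2-hour block = 2 hours).
The seventh arrival falls in the interval iff at least 7 events occur there: P(S_7 ≤ t) = P(N ≥ 7) = 1 − P(N ≤ 6) ≈ 0.8426.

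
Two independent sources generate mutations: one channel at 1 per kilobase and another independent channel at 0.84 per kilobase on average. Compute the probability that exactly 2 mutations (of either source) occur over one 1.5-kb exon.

Independent Poisson processes superpose: combined rate λ = 1 + 0.84 = 1.84 per kilobase.
Over the interval, μ = 1.84 × 1.5 = 2.76 (a 1.5-kb exon = 1.5 kilobases).
P(N = 2) = e^(−2.76) · 2.76^2/2! ≈ 0.2411.

0.2411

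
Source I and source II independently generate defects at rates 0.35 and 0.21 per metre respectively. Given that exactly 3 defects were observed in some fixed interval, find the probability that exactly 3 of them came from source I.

0.2441

Given the total, each event is independently from source I with probability p = λ_I/(λ_I+λ_II) = 0.35/0.56 = 0.6250.
So K ~ Binomial(3, 0.35/0.56): P(K = 3) = C(3,3) · (0.35/0.56)^3 · (0.21/0.56)^0 ≈ 0.2441.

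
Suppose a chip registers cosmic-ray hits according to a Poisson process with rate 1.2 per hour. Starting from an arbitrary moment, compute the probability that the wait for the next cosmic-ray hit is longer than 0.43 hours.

0.5969

The wait for the next event is exponential with rate λ = 1.2 per hour.
P(T > 0.43) = e^(−λt) = e^(−1.2 × 0.43) = e^(−0.516) ≈ 0.5969.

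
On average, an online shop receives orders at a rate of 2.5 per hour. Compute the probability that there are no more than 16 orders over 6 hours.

0.6641

Over the interval, μ = 2.5 × 6 = 15 (6 hours).
P(N ≤ 16) = Σ_{j=0}^{16} e^(−μ) μ^j/j! ≈ 0.6641.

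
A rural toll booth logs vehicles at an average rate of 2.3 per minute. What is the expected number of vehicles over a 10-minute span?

23

E[N] = λt = 2.3 × 10 = 23 (a 10-minute span = 10 minutes).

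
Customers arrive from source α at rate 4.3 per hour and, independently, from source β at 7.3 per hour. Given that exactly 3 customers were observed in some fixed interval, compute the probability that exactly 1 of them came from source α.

0.4404

Given the total, each event is independently from source α with probability p = λ_α/(λ_α+λ_β) = 4.3/11.6 ≈ 0.3707.
So K ~ Binomial(3, 4.3/11.6): P(K = 1) = C(3,1) · (4.3/11.6)^1 · (7.3/11.6)^2 ≈ 0.4404.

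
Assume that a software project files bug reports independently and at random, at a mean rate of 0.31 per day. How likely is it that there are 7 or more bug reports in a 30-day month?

0.8192

Over the interval, μ = 0.31 × 30 = 9.3 (a 30-day month = 30 days).
P(N ≥ 7) = 1 − P(N ≤ 6) = 1 − Σ_{j=0}^{6} e^(−μ) μ^j/j! ≈ 0.8192.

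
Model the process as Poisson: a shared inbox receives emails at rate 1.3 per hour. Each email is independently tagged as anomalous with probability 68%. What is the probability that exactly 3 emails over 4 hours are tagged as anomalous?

0.2146

Thinning: the emails that are tagged as anomalous themselves form a Poisson process with rate 0.68 × 1.3 = 0.884 per hour.
Over the interval, μ = 0.884 × 4 = 3.536 (4 hours).
P(N = 3) = e^(−3.536) · 3.536^3/3! ≈ 0.2146.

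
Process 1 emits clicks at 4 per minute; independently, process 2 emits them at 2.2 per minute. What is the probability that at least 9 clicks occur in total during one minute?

0.1741

Independent Poisson processes superpose: combined rate λ = 4 + 2.2 = 6.2 per minute.
So μ = 6.2.
P(N ≥ 9) = 1 − P(N ≤ 8) ≈ 0.1741.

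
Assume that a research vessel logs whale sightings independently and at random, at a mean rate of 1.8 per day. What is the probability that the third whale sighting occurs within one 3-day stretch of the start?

0.9052

Over the interval, μ = 1.8 × 3 = 5.4 (a 3-day stretch = 3 days).
The third arrival falls in the interval iff at least 3 events occur there: P(S_3 ≤ t) = P(N ≥ 3) = 1 − P(N ≤ 2) ≈ 0.9052.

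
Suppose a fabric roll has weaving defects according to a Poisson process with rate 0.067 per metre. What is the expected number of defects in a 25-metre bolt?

E[N] = λt = 0.067 × 25 = 1.675 (a 25-metre bolt = 25 metres).

1.675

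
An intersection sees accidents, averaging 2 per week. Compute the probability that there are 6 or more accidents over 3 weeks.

Over the interval, μ = 2 × 3 = 6 (3 weeks).
P(N ≥ 6) = 1 − P(N ≤ 5) = 1 − Σ_{j=0}^{5} e^(−μ) μ^j/j! ≈ 0.5543.

0.5543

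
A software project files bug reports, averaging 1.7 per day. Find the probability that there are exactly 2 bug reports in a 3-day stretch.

Over the interval, μ = 1.7 × 3 = 5.1 (a 3-day stretch = 3 days).
P(N = 2) = e^(−μ) μ^2/2! = e^(−5.1) · 5.1^2/2 ≈ 0.0793.

0.0793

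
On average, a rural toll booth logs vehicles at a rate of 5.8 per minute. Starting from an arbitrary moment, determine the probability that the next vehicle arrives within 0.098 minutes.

Inter-arrival times are exponential with rate λ = 5.8 per minute.
P(T ≤ 0.098) = 1 − e^(−λt) = 1 − e^(−5.8 × 0.098) = 1 − e^(−0.5684) ≈ 0.4336.

0.4336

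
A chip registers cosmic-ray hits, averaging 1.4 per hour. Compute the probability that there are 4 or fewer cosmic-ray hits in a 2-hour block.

0.8477

Over the interval, μ = 1.4 × 2 = 2.8 (a 2-hour block = 2 hours).
P(N ≤ 4) = Σ_{j=0}^{4} e^(−μ) μ^j/j! ≈ 0.8477.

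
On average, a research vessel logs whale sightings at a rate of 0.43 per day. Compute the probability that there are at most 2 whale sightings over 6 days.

0.5235

Over the interval, μ = 0.43 × 6 = 2.58 (6 days).
P(N ≤ 2) = Σ_{j=0}^{2} e^(−μ) μ^j/j! ≈ 0.5235.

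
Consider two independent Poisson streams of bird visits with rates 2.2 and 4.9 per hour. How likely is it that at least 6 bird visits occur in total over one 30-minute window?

0.1491

Independent Poisson processes superpose: combined rate λ = 2.2 + 4.9 = 7.1 per hour.
Over the interval, μ = 7.1 × 0.5 = 3.55 (a 30-minute window = 0.5 hours).
P(N ≥ 6) = 1 − P(N ≤ 5) ≈ 0.1491.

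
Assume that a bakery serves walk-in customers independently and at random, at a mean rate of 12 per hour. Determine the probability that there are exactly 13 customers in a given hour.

With mean μ = 12 per hour,
P(N = 13) = e^(−μ) μ^13/13! = e^(−12) · 12^13/6227020800 ≈ 0.1056.

0.1056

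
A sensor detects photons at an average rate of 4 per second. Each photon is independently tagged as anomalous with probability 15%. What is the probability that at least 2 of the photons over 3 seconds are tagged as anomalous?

Thinning: the photons that are tagged as anomalous themselves form a Poisson process with rate 0.15 × 4 = 0.6 per second.
Over the interval, μ = 0.6 × 3 = 1.8 (3 seconds).
P(N ≥ 2) = 1 − P(N ≤ 1) ≈ 0.5372.

0.5372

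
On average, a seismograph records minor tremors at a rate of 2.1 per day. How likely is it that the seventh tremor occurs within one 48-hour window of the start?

Over the interval, μ = 2.1 × 2 = 4.2 (a 48-hour window = 2 days).
The seventh arrival falls in the interval iff at least 7 events occur there: P(S_7 ≤ t) = P(N ≥ 7) = 1 − P(N ≤ 6) ≈ 0.1325.

0.1325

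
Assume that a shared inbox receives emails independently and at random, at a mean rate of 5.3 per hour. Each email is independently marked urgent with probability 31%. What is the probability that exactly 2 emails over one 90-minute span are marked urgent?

0.2583

Thinning: the emails that are marked urgent themselves form a Poisson process with rate 0.31 × 5.3 = 1.643 per hour.
Over the interval, μ = 1.643 × 1.5 = 2.4645 (a 90-minute span = 1.5 hours).
P(N = 2) = e^(−2.4645) · 2.4645^2/2! ≈ 0.2583.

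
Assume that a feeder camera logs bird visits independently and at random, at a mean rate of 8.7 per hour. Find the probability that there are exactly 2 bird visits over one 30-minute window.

Over the interval, μ = 8.7 × 0.5 = 4.35 (a 30-minute window = 0.5 hours).
P(N = 2) = e^(−μ) μ^2/2! = e^(−4.35) · 4.35^2/2 ≈ 0.1221.

0.1221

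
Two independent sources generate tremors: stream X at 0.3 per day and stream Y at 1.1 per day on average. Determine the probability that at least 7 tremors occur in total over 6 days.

0.7330

Independent Poisson processes superpose: combined rate λ = 0.3 + 1.1 = 1.4 per day.
Over the interval, μ = 1.4 × 6 = 8.4 (6 days).
P(N ≥ 7) = 1 − P(N ≤ 6) ≈ 0.7330.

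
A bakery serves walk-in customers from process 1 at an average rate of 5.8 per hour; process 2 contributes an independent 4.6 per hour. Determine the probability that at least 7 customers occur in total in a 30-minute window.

0.2676

Independent Poisson processes superpose: combined rate λ = 5.8 + 4.6 = 10.4 per hour.
Over the interval, μ = 10.4 × 0.5 = 5.2 (a 30-minute window = 0.5 hours).
P(N ≥ 7) = 1 − P(N ≤ 6) ≈ 0.2676.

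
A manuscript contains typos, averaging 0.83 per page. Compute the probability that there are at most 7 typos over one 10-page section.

0.4119

Over the interval, μ = 0.83 × 10 = 8.3 (a 10-page section = 10 pages).
P(N ≤ 7) = Σ_{j=0}^{7} e^(−μ) μ^j/j! ≈ 0.4119.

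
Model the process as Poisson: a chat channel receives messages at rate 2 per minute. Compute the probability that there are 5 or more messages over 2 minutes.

Over the interval, μ = 2 × 2 = 4 (2 minutes).
P(N ≥ 5) = 1 − P(N ≤ 4) = 1 − Σ_{j=0}^{4} e^(−μ) μ^j/j! ≈ 0.3712.

0.3712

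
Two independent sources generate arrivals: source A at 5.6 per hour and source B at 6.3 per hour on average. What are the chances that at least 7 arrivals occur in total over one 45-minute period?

0.7863

Independent Poisson processes superpose: combined rate λ = 5.6 + 6.3 = 11.9 per hour.
Over the interval, μ = 11.9 × 0.75 = 8.925 (a 45-minute period = 0.75 hours).
P(N ≥ 7) = 1 − P(N ≤ 6) ≈ 0.7863.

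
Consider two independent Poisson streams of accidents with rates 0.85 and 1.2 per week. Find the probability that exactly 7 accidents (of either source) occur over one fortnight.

0.0640

Independent Poisson processes superpose: combined rate λ = 0.85 + 1.2 = 2.05 per week.
Over the interval, μ = 2.05 × 2 = 4.1 (a fortnight = 2 weeks).
P(N = 7) = e^(−4.1) · 4.1^7/7! ≈ 0.0640.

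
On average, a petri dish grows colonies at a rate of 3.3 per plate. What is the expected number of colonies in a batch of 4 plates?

13.2

E[N] = λt = 3.3 × 4 = 13.2 (a batch of 4 plates = 4 plates).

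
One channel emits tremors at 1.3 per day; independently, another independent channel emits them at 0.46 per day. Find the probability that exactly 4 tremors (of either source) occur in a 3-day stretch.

0.1649

Independent Poisson processes superpose: combined rate λ = 1.3 + 0.46 = 1.76 per day.
Over the interval, μ = 1.76 × 3 = 5.28 (a 3-day stretch = 3 days).
P(N = 4) = e^(−5.28) · 5.28^4/4! ≈ 0.1649.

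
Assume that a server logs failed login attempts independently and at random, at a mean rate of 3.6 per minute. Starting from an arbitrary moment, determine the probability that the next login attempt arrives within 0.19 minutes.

Inter-arrival times are exponential with rate λ = 3.6 per minute.
P(T ≤ 0.19) = 1 − e^(−λt) = 1 − e^(−3.6 × 0.19) = 1 − e^(−0.684) ≈ 0.4954.

0.4954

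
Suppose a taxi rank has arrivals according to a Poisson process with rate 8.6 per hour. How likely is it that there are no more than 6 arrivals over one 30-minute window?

0.8558

Over the interval, μ = 8.6 × 0.5 = 4.3 (a 30-minute window = 0.5 hours).
P(N ≤ 6) = Σ_{j=0}^{6} e^(−μ) μ^j/j! ≈ 0.8558.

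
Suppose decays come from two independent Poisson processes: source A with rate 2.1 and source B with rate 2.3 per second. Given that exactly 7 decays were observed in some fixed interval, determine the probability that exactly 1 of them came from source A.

Given the total, each event is independently from source A with probability p = λ_A/(λ_A+λ_B) = 2.1/4.4 ≈ 0.4773.
So K ~ Binomial(7, 2.1/4.4): P(K = 1) = C(7,1) · (2.1/4.4)^1 · (2.3/4.4)^6 ≈ 0.0682.

0.0682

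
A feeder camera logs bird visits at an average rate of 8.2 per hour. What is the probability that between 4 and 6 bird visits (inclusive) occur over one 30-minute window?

0.4645

Over the interval, μ = 8.2 × 0.5 = 4.1 (a 30-minute window = 0.5 hours).
P(4 ≤ N ≤ 6) = Σ_{j=4}^{6} e^(−4.1) · 4.1^j/j! ≈ 0.4645.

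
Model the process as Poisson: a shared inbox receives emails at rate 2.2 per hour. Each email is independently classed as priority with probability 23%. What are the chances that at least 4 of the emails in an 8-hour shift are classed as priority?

Thinning: the emails that are classed as priority themselves form a Poisson process with rate 0.23 × 2.2 = 0.506 per hour.
Over the interval, μ = 0.506 × 8 = 4.048 (an 8-hour shift = 8 hours).
P(N ≥ 4) = 1 − P(N ≤ 3) ≈ 0.5759.

0.5759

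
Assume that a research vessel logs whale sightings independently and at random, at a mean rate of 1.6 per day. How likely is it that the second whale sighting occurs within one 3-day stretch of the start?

Over the interval, μ = 1.6 × 3 = 4.8 (a 3-day stretch = 3 days).
The second arrival falls in the interval iff at least 2 events occur there: P(S_2 ≤ t) = P(N ≥ 2) = 1 − P(N ≤ 1) ≈ 0.9523.

0.9523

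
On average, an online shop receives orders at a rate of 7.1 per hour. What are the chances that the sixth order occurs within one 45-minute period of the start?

0.4409

Over the interval, μ = 7.1 × 0.75 = 5.325 (a 45-minute period = 0.75 hours).
The sixth arrival falls in the interval iff at least 6 events occur there: P(S_6 ≤ t) = P(N ≥ 6) = 1 − P(N ≤ 5) ≈ 0.4409.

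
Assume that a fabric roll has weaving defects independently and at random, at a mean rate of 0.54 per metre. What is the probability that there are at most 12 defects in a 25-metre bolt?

0.4093

Over the interval, μ = 0.54 × 25 = 13.5 (a 25-metre bolt = 25 metres).
P(N ≤ 12) = Σ_{j=0}^{12} e^(−μ) μ^j/j! ≈ 0.4093.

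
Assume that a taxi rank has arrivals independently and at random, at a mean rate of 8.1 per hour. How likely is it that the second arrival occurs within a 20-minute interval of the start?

Over the interval, μ = 8.1 × 1/3 = 2.7 (a 20-minute interval = 1/3 hours).
The second arrival falls in the interval iff at least 2 events occur there: P(S_2 ≤ t) = P(N ≥ 2) = 1 − P(N ≤ 1) ≈ 0.7513.

0.7513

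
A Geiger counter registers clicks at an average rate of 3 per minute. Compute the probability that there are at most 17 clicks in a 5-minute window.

0.7489

Over the interval, μ = 3 × 5 = 15 (a 5-minute window = 5 minutes).
P(N ≤ 17) = Σ_{j=0}^{17} e^(−μ) μ^j/j! ≈ 0.7489.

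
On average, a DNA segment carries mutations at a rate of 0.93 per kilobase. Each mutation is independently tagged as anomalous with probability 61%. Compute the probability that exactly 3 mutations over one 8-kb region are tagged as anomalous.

0.1666

Thinning: the mutations that are tagged as anomalous themselves form a Poisson process with rate 0.61 × 0.93 = 0.5673 per kilobase.
Over the interval, μ = 0.5673 × 8 = 4.5384 (an 8-kb region = 8 kilobases).
P(N = 3) = e^(−4.5384) · 4.5384^3/3! ≈ 0.1666.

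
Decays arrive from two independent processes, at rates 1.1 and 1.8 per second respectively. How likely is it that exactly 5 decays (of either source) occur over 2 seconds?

0.1656

Independent Poisson processes superpose: combined rate λ = 1.1 + 1.8 = 2.9 per second.
Over the interval, μ = 2.9 × 2 = 5.8 (2 seconds).
P(N = 5) = e^(−5.8) · 5.8^5/5! ≈ 0.1656.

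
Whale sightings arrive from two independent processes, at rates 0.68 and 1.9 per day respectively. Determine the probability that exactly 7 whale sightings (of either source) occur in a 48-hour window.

Independent Poisson processes superpose: combined rate λ = 0.68 + 1.9 = 2.58 per day.
Over the interval, μ = 2.58 × 2 = 5.16 (a 48-hour window = 2 days).
P(N = 7) = e^(−5.16) · 5.16^7/7! ≈ 0.1110.

0.1110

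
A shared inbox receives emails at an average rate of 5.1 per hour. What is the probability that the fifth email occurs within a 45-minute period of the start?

Over the interval, μ = 5.1 × 0.75 = 3.825 (a 45-minute period = 0.75 hours).
The fifth arrival falls in the interval iff at least 5 events occur there: P(S_5 ≤ t) = P(N ≥ 5) = 1 − P(N ≤ 4) ≈ 0.3370.

0.3370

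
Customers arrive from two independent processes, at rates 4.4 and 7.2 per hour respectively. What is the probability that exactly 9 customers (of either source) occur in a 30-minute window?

0.0620

Independent Poisson processes superpose: combined rate λ = 4.4 + 7.2 = 11.6 per hour.
Over the interval, μ = 11.6 × 0.5 = 5.8 (a 30-minute window = 0.5 hours).
P(N = 9) = e^(−5.8) · 5.8^9/9! ≈ 0.0620.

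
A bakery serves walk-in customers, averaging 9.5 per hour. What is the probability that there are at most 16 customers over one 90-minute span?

0.7339

Over the interval, μ = 9.5 × 1.5 = 14.25 (a 90-minute span = 1.5 hours).
P(N ≤ 16) = Σ_{j=0}^{16} e^(−μ) μ^j/j! ≈ 0.7339.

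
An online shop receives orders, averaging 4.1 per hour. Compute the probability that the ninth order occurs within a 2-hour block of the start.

Over the interval, μ = 4.1 × 2 = 8.2 (a 2-hour block = 2 hours).
The ninth arrival falls in the interval iff at least 9 events occur there: P(S_9 ≤ t) = P(N ≥ 9) = 1 − P(N ≤ 8) ≈ 0.4353.

0.4353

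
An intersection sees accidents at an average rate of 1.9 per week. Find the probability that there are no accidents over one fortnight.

0.0224

Over the interval, μ = 1.9 × 2 = 3.8 (a fortnight = 2 weeks).
P(N = 0) = e^(−μ) μ^0/0! = e^(−3.8) · 3.8^0/1 ≈ 0.0224.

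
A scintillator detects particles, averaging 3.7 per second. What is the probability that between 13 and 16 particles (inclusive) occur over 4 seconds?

0.3987

Over the interval, μ = 3.7 × 4 = 14.8 (4 seconds).
P(13 ≤ N ≤ 16) = Σ_{j=13}^{16} e^(−14.8) · 14.8^j/j! ≈ 0.3987.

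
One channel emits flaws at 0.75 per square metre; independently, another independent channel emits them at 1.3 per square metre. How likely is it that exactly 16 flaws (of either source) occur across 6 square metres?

Independent Poisson processes superpose: combined rate λ = 0.75 + 1.3 = 2.05 per square metre.
Over the interval, μ = 2.05 × 6 = 12.3 (6 square metres).
P(N = 16) = e^(−12.3) · 12.3^16/16! ≈ 0.0597.

0.0597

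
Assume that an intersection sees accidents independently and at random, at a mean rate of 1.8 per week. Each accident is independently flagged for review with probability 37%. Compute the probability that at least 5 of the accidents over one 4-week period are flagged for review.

Thinning: the accidents that are flagged for review themselves form a Poisson process with rate 0.37 × 1.8 = 0.666 per week.
Over the interval, μ = 0.666 × 4 = 2.664 (a 4-week period = 4 weeks).
P(N ≥ 5) = 1 − P(N ≤ 4) ≈ 0.1318.

0.1318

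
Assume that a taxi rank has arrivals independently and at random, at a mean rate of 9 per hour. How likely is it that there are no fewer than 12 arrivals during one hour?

0.1970

With mean μ = 9 per hour,
P(N ≥ 12) = 1 − P(N ≤ 11) = 1 − Σ_{j=0}^{11} e^(−μ) μ^j/j! ≈ 0.1970.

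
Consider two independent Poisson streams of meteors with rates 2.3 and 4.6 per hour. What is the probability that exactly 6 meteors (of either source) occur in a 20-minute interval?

0.0206

Independent Poisson processes superpose: combined rate λ = 2.3 + 4.6 = 6.9 per hour.
Over the interval, μ = 6.9 × 1/3 = 2.3 (a 20-minute interval = 1/3 hours).
P(N = 6) = e^(−2.3) · 2.3^6/6! ≈ 0.0206.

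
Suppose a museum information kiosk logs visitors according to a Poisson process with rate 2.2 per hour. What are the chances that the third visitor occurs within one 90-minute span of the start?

Over the interval, μ = 2.2 × 1.5 = 3.3 (a 90-minute span = 1.5 hours).
The third arrival falls in the interval iff at least 3 events occur there: P(S_3 ≤ t) = P(N ≥ 3) = 1 − P(N ≤ 2) ≈ 0.6406.

0.6406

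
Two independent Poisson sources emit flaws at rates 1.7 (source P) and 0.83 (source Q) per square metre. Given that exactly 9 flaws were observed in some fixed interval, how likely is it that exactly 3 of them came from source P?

0.0318

Given the total, each event is independently from source P with probability p = λ_P/(λ_P+λ_Q) = 1.7/2.53 ≈ 0.6719.
So K ~ Binomial(9, 1.7/2.53): P(K = 3) = C(9,3) · (1.7/2.53)^3 · (0.83/2.53)^6 ≈ 0.0318.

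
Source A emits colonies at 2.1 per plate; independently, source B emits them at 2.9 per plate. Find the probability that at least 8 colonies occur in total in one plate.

Independent Poisson processes superpose: combined rate λ = 2.1 + 2.9 = 5 per plate.
So μ = 5.
P(N ≥ 8) = 1 − P(N ≤ 7) ≈ 0.1334.

0.1334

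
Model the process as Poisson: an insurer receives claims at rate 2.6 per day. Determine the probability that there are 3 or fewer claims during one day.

0.7360

With mean μ = 2.6 per day,
P(N ≤ 3) = Σ_{j=0}^{3} e^(−μ) μ^j/j! ≈ 0.7360.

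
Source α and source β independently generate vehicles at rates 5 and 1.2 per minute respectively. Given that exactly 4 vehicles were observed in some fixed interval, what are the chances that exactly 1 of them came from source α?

0.0234

Given the total, each event is independently from source α with probability p = λ_α/(λ_α+λ_β) = 5/6.2 ≈ 0.8065.
So K ~ Binomial(4, 5/6.2): P(K = 1) = C(4,1) · (5/6.2)^1 · (1.2/6.2)^3 ≈ 0.0234.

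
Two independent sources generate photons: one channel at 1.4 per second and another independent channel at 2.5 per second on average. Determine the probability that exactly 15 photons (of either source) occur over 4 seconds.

Independent Poisson processes superpose: combined rate λ = 1.4 + 2.5 = 3.9 per second.
Over the interval, μ = 3.9 × 4 = 15.6 (4 seconds).
P(N = 15) = e^(−15.6) · 15.6^15/15! ≈ 0.1012.

0.1012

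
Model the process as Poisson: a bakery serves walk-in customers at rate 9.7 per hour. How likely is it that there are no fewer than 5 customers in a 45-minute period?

0.8507

Over the interval, μ = 9.7 × 0.75 = 7.275 (a 45-minute period = 0.75 hours).
P(N ≥ 5) = 1 − P(N ≤ 4) = 1 − Σ_{j=0}^{4} e^(−μ) μ^j/j! ≈ 0.8507.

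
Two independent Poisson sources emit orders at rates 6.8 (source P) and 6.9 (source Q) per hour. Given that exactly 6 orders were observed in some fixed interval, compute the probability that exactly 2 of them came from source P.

0.2378

Given the total, each event is independently from source P with probability p = λ_P/(λ_P+λ_Q) = 6.8/13.7 ≈ 0.4964.
So K ~ Binomial(6, 6.8/13.7): P(K = 2) = C(6,2) · (6.8/13.7)^2 · (6.9/13.7)^4 ≈ 0.2378.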